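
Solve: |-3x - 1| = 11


An absolute value equation |expr| = 11 gives two cases:
Case 1: -3x - 1 = 11
  -3x = 12, so x = -4
Case 2: -3x - 1 = -11
  -3x = -10, so x = 10/3

x = -4, x = 10/3


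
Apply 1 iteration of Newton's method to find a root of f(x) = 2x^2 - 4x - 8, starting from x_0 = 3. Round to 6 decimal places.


Newton's method: x_(n+1) = x_n - f(x_n)/f'(x_n)
f(x) = 2x^2 - 4x - 8
f'(x) = 4x - 4

Iteration 1:
  f(3.000000) = -2.000000
  f'(3.000000) = 8.000000
  x_1 = 3.000000 - (-2.000000)/(8.000000) = 3.250000

x_1 = 3.250000


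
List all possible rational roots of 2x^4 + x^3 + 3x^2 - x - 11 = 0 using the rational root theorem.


Rational root theorem: possible roots are ±p/q where:
  p divides the constant term (-11): p ∈ {1, 11}
  q divides the leading coefficient (2): q ∈ {1, 2}

All possible rational roots: -11, -11/2, -1, -1/2, 1/2, 1, 11/2, 11

-11, -11/2, -1, -1/2, 1/2, 1, 11/2, 11


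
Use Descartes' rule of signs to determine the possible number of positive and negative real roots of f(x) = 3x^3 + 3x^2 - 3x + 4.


Descartes' rule of signs:

For positive roots, count sign changes in f(x) = 3x^3 + 3x^2 - 3x + 4:
Signs of coefficients: +, +, -, +
Number of sign changes: 2
Possible positive real roots: 2, 0

For negative roots, examine f(-x) = -3x^3 + 3x^2 + 3x + 4:
Signs of coefficients: -, +, +, +
Number of sign changes: 1
Possible negative real roots: 1

Positive roots: 2 or 0; Negative roots: 1


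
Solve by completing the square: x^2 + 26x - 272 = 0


Start: x^2 + 26x - 272 = 0
Move constant: x^2 + 26x = 272
Half of 26 is 13, squared is 169
Add 169 to both sides: x^2 + 26x + 169 = 441
(x + 13)^2 = 441
x + 13 = ±21
x = -13 + 21 = 8 or x = -13 - 21 = -34

x = -34, x = 8


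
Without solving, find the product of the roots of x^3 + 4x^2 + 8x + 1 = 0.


By Vieta's formulas for x^3 + bx^2 + cx + d = 0:
  r1 + r2 + r3 = -b/a = -4
  r1*r2 + r1*r3 + r2*r3 = c/a = 8
  r1*r2*r3 = -d/a = -1


Product = -1


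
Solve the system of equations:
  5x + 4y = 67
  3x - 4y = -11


Using Cramer's rule:
Determinant D = (5)(-4) - (3)(4) = -20 - 12 = -32
Dx = (67)(-4) - (-11)(4) = -268 + 44 = -224
Dy = (5)(-11) - (3)(67) = -55 - 201 = -256
x = Dx/D = -224/-32 = 7
y = Dy/D = -256/-32 = 8

x = 7, y = 8


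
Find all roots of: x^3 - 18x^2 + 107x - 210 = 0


Let p(x) = x^3 - 18x^2 + 107x - 210. By the rational root theorem (leading coefficient 1), any rational root is an integer divisor of 210: try ±1, ±2, ... in turn.
Test x = 1: value = -120 ≠ 0.
Test x = -1: value = -336 ≠ 0.
Test x = 2: value = -60 ≠ 0.
Test x = -2: value = -504 ≠ 0.
Test x = 3: value = -24 ≠ 0.
Test x = -3: value = -720 ≠ 0.
Test x = 5: value = 0 ✓, so (x - 5) is a factor.
Synthetic division by (x - 5): bring down 1; 1(5) - 18 = -13; (-13)(5) + 107 = 42; 42(5) - 210 = 0 → quotient x^2 - 13x + 42, remainder 0.
Solve the quadratic x^2 - 13x + 42 = 0: discriminant = (-13)^2 - 4(1)(42) = 169 - 168 = 1.
sqrt(1) = 1, so x = (13 ± 1)/2: x = 7 or x = 6.
Collecting all roots found:

x = 5, x = 6, x = 7


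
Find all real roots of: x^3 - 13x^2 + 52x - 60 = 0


Let p(x) = x^3 - 13x^2 + 52x - 60. By the rational root theorem (leading coefficient 1), any rational root is an integer divisor of 60: try ±1, ±2, ... in turn.
Test x = 1: value = -20 ≠ 0.
Test x = -1: value = -126 ≠ 0.
Test x = 2: value = 0 ✓, so (x - 2) is a factor.
Synthetic division by (x - 2): bring down 1; 1(2) - 13 = -11; (-11)(2) + 52 = 30; 30(2) - 60 = 0 → quotient x^2 - 11x + 30, remainder 0.
Solve the quadratic x^2 - 11x + 30 = 0: discriminant = (-11)^2 - 4(1)(30) = 121 - 120 = 1.
sqrt(1) = 1, so x = (11 ± 1)/2: x = 6 or x = 5.

x = 2, x = 5, x = 6


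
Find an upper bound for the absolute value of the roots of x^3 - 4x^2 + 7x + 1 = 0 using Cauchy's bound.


Cauchy's bound: all roots r satisfy |r| <= 1 + max(|a_i/a_n|) for i = 0,...,n-1
where a_n is the leading coefficient.

Coefficients: [1, -4, 7, 1]
Leading coefficient a_n = 1
Ratios |a_i/a_n|: 4, 7, 1
Maximum ratio: 7
Cauchy's bound: |r| <= 1 + 7 = 8

Upper bound = 8


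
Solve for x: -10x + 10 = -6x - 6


Starting with: -10x + 10 = -6x - 6
Move all x terms to left: (-10 + 6)x = -6 - 10
Simplify: -4x = -16
Divide both sides by -4: x = 4

x = 4


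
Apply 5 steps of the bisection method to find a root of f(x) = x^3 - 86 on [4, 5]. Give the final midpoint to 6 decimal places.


f(x) = x^3 - 86
f(4) = -22 < 0
f(5) = 39 > 0

Step 1: midpoint = (4.000000 + 5.000000)/2 = 4.500000
  f(4.500000) = 5.125000
  f(mid) > 0, so root is in [4.000000, 4.500000]

Step 2: midpoint = (4.000000 + 4.500000)/2 = 4.250000
  f(4.250000) = -9.234375
  f(mid) < 0, so root is in [4.250000, 4.500000]

Step 3: midpoint = (4.250000 + 4.500000)/2 = 4.375000
  f(4.375000) = -2.259766
  f(mid) < 0, so root is in [4.375000, 4.500000]

Step 4: midpoint = (4.375000 + 4.500000)/2 = 4.437500
  f(4.437500) = 1.380615
  f(mid) > 0, so root is in [4.375000, 4.437500]

Step 5: midpoint = (4.375000 + 4.437500)/2 = 4.406250
  f(4.406250) = -0.452484
  f(mid) < 0, so root is in [4.406250, 4.437500]

midpoint = 4.406250


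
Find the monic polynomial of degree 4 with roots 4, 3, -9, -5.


A monic polynomial with roots 4, 3, -9, -5 is:
p(x) = (x - 4)(x - 3)(x + 9)(x + 5)
After multiplying by (x - 4): x - 4
After multiplying by (x - 3): x^2 - 7x + 12
After multiplying by (x + 9): x^3 + 2x^2 - 51x + 108
After multiplying by (x + 5): x^4 + 7x^3 - 41x^2 - 147x + 540

x^4 + 7x^3 - 41x^2 - 147x + 540


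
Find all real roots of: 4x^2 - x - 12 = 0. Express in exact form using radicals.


Using the quadratic formula: x = (-b ± sqrt(b^2 - 4ac)) / (2a)
Here a = 4, b = -1, c = -12
Discriminant = b^2 - 4ac = (-1)^2 - 4(4)(-12) = 1 + 192 = 193
Since discriminant = 193 > 0, there are two real roots.
x = (1 ± sqrt(193)) / 8
Numerically: x ≈ 1.8616 or x ≈ -1.6116

x = (1 + sqrt(193)) / 8 or x = (1 - sqrt(193)) / 8


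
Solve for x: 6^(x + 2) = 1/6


Express both sides with the same base.
1/6 = 6^(-1)
Since the bases match, equate exponents: x + 2 = -1
So x = -1 - (2) = -3

x = -3


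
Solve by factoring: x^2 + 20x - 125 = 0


We need two numbers that multiply to -125 and add to 20.
Those numbers are 25 and -5 (since 25 * (-5) = -125 and 25 + (-5) = 20).
So x^2 + 20x - 125 = (x + 25)(x - 5) = 0
Setting each factor to zero: x = -25 or x = 5

x = -25, x = 5


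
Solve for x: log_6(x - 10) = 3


Convert to exponential form: x - 10 = 6^3 = 216
x = 216 + 10 = 226
Check: log_6(226 - 10) = log_6(216) = log_6(216) = 3 ✓

x = 226


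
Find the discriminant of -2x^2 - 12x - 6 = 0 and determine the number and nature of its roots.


For ax^2 + bx + c = 0, discriminant D = b^2 - 4ac
Here a = -2, b = -12, c = -6
D = (-12)^2 - 4(-2)(-6) = 144 - 48 = 96

D = 96 > 0 but not a perfect square
The equation has 2 distinct real irrational roots.

Discriminant = 96, 2 distinct real irrational roots


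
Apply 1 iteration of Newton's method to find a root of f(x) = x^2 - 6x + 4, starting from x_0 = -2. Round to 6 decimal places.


Newton's method: x_(n+1) = x_n - f(x_n)/f'(x_n)
f(x) = x^2 - 6x + 4
f'(x) = 2x - 6

Iteration 1:
  f(-2.000000) = 20.000000
  f'(-2.000000) = -10.000000
  x_1 = -2.000000 - (20.000000)/(-10.000000) = 0.000000

x_1 = 0.000000


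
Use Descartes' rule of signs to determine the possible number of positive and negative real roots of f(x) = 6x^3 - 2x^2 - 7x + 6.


Descartes' rule of signs:

For positive roots, count sign changes in f(x) = 6x^3 - 2x^2 - 7x + 6:
Signs of coefficients: +, -, -, +
Number of sign changes: 2
Possible positive real roots: 2, 0

For negative roots, examine f(-x) = -6x^3 - 2x^2 + 7x + 6:
Signs of coefficients: -, -, +, +
Number of sign changes: 1
Possible negative real roots: 1

Positive roots: 2 or 0; Negative roots: 1


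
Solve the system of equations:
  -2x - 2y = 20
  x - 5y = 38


Using Cramer's rule:
Determinant D = (-2)(-5) - (1)(-2) = 10 + 2 = 12
Dx = (20)(-5) - (38)(-2) = -100 + 76 = -24
Dy = (-2)(38) - (1)(20) = -76 - 20 = -96
x = Dx/D = -24/12 = -2
y = Dy/D = -96/12 = -8

x = -2, y = -8


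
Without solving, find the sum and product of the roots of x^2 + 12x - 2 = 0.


By Vieta's formulas for ax^2 + bx + c = 0:
  Sum of roots = -b/a
  Product of roots = c/a

Here a = 1, b = 12, c = -2
Sum = -(12)/1 = -12
Product = -2/1 = -2

Sum = -12, Product = -2


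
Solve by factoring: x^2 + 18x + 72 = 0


We need two numbers that multiply to 72 and add to 18.
Those numbers are 12 and 6 (since 12 * 6 = 72 and 12 + 6 = 18).
So x^2 + 18x + 72 = (x + 12)(x + 6) = 0
Setting each factor to zero: x = -12 or x = -6

x = -12, x = -6


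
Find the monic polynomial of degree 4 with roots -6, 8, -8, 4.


A monic polynomial with roots -6, 8, -8, 4 is:
p(x) = (x + 6)(x - 8)(x + 8)(x - 4)
After multiplying by (x + 6): x + 6
After multiplying by (x - 8): x^2 - 2x - 48
After multiplying by (x + 8): x^3 + 6x^2 - 64x - 384
After multiplying by (x - 4): x^4 + 2x^3 - 88x^2 - 128x + 1536

x^4 + 2x^3 - 88x^2 - 128x + 1536


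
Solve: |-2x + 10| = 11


An absolute value equation |expr| = 11 gives two cases:
Case 1: -2x + 10 = 11
  -2x = 1, so x = -1/2
Case 2: -2x + 10 = -11
  -2x = -21, so x = 21/2

x = -1/2, x = 21/2


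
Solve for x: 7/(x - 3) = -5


Multiply both sides by (x - 3): 7 = -5(x - 3)
Distribute: 7 = -5x + 15
-5x = 7 - 15 = -8
x = 8/5

x = 8/5


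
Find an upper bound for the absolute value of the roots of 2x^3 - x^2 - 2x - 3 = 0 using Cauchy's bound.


Cauchy's bound: all roots r satisfy |r| <= 1 + max(|a_i/a_n|) for i = 0,...,n-1
where a_n is the leading coefficient.

Coefficients: [2, -1, -2, -3]
Leading coefficient a_n = 2
Ratios |a_i/a_n|: 1/2, 1, 3/2
Maximum ratio: 3/2
Cauchy's bound: |r| <= 1 + 3/2 = 5/2

Upper bound = 5/2


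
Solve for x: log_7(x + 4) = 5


Convert to exponential form: x + 4 = 7^5 = 16807
x = 16807 - 4 = 16803
Check: log_7(16803 + 4) = log_7(16807) = log_7(16807) = 5 ✓

x = 16803


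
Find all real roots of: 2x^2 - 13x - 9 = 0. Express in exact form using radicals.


Using the quadratic formula: x = (-b ± sqrt(b^2 - 4ac)) / (2a)
Here a = 2, b = -13, c = -9
Discriminant = b^2 - 4ac = (-13)^2 - 4(2)(-9) = 169 + 72 = 241
Since discriminant = 241 > 0, there are two real roots.
x = (13 ± sqrt(241)) / 4
Numerically: x ≈ 7.1310 or x ≈ -0.6310

x = (13 + sqrt(241)) / 4 or x = (13 - sqrt(241)) / 4


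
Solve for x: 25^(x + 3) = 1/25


Express both sides with the same base.
1/25 = 25^(-1)
Since the bases match, equate exponents: x + 3 = -1
So x = -1 - (3) = -4

x = -4


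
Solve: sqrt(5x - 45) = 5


Square both sides: 5x - 45 = 5^2 = 25
5x = 25 + 45 = 70
x = 14
Check: sqrt(5*14 - 45) = sqrt(25) = 5 ✓

x = 14


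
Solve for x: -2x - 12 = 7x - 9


Starting with: -2x - 12 = 7x - 9
Move all x terms to left: (-2 - 7)x = -9 + 12
Simplify: -9x = 3
Divide both sides by -9: x = -1/3

x = -1/3


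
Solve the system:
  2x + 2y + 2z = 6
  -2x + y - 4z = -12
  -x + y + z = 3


Using Cramer's rule. Expand each determinant along the first row.
D  = 2*[1*1 - (-4)*1] - 2*[(-2)*1 - (-4)*(-1)] + 2*[(-2)*1 - 1*(-1)]
  = 2*(5) - 2*(-6) + 2*(-1) = 20
Dx = 6*[1*1 - (-4)*1] - 2*[(-12)*1 - (-4)*3] + 2*[(-12)*1 - 1*3]
  = 6*(5) - 2*(0) + 2*(-15) = 0
Dy = 2*[(-12)*1 - (-4)*3] - 6*[(-2)*1 - (-4)*(-1)] + 2*[(-2)*3 - (-12)*(-1)]
  = 2*(0) - 6*(-6) + 2*(-18) = 0
Dz = 2*[1*3 - (-12)*1] - 2*[(-2)*3 - (-12)*(-1)] + 6*[(-2)*1 - 1*(-1)]
  = 2*(15) - 2*(-18) + 6*(-1) = 60
x = Dx/D = 0/20 = 0, y = Dy/D = 0/20 = 0, z = Dz/D = 60/20 = 3
Check eq1: (2)(0) + (2)(0) + (2)(3) = 6 = 6 ✓
Check eq2: (-2)(0) + (1)(0) + (-4)(3) = -12 = -12 ✓
Check eq3: (-1)(0) + (1)(0) + (1)(3) = 3 = 3 ✓

x = 0, y = 0, z = 3


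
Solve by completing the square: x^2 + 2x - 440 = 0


Start: x^2 + 2x - 440 = 0
Move constant: x^2 + 2x = 440
Half of 2 is 1, squared is 1
Add 1 to both sides: x^2 + 2x + 1 = 441
(x + 1)^2 = 441
x + 1 = ±21
x = -1 + 21 = 20 or x = -1 - 21 = -22

x = -22, x = 20


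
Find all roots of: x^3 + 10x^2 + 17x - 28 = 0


Let p(x) = x^3 + 10x^2 + 17x - 28. By the rational root theorem (leading coefficient 1), any rational root is an integer divisor of 28: try ±1, ±2, ... in turn.
Test x = 1: value = 0 ✓, so (x - 1) is a factor.
Synthetic division by (x - 1): bring down 1; 1(1) + 10 = 11; 11(1) + 17 = 28; 28(1) - 28 = 0 → quotient x^2 + 11x + 28, remainder 0.
Solve the quadratic x^2 + 11x + 28 = 0: discriminant = 11^2 - 4(1)(28) = 121 - 112 = 9.
sqrt(9) = 3, so x = (-11 ± 3)/2: x = -4 or x = -7.
Collecting all roots found:

x = -7, x = -4, x = 1


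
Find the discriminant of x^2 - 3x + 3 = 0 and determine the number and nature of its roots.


For ax^2 + bx + c = 0, discriminant D = b^2 - 4ac
Here a = 1, b = -3, c = 3
D = (-3)^2 - 4(1)(3) = 9 - 12 = -3

D = -3 < 0
The equation has no real roots (2 complex conjugate roots).

Discriminant = -3, no real roots (2 complex conjugate roots)


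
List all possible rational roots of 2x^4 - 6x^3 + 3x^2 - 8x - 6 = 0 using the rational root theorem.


Rational root theorem: possible roots are ±p/q where:
  p divides the constant term (-6): p ∈ {1, 2, 3, 6}
  q divides the leading coefficient (2): q ∈ {1, 2}

All possible rational roots: -6, -3, -2, -3/2, -1, -1/2, 1/2, 1, 3/2, 2, 3, 6

-6, -3, -2, -3/2, -1, -1/2, 1/2, 1, 3/2, 2, 3, 6


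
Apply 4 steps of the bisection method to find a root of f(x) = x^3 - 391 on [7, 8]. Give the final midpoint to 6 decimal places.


f(x) = x^3 - 391
f(7) = -48 < 0
f(8) = 121 > 0

Step 1: midpoint = (7.000000 + 8.000000)/2 = 7.500000
  f(7.500000) = 30.875000
  f(mid) > 0, so root is in [7.000000, 7.500000]

Step 2: midpoint = (7.000000 + 7.500000)/2 = 7.250000
  f(7.250000) = -9.921875
  f(mid) < 0, so root is in [7.250000, 7.500000]

Step 3: midpoint = (7.250000 + 7.500000)/2 = 7.375000
  f(7.375000) = 10.130859
  f(mid) > 0, so root is in [7.250000, 7.375000]

Step 4: midpoint = (7.250000 + 7.375000)/2 = 7.312500
  f(7.312500) = 0.018799
  f(mid) > 0, so root is in [7.250000, 7.312500]

midpoint = 7.312500


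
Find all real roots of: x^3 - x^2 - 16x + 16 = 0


Let p(x) = x^3 - x^2 - 16x + 16. By the rational root theorem (leading coefficient 1), any rational root is an integer divisor of 16: try ±1, ±2, ... in turn.
Test x = 1: value = 0 ✓, so (x - 1) is a factor.
Synthetic division by (x - 1): bring down 1; 1(1) - 1 = 0; 0(1) - 16 = -16; (-16)(1) + 16 = 0 → quotient x^2 - 16, remainder 0.
Solve the quadratic x^2 - 16 = 0: discriminant = 0^2 - 4(1)(-16) = 0 + 64 = 64.
sqrt(64) = 8, so x = (0 ± 8)/2: x = 4 or x = -4.

x = -4, x = 1, x = 4


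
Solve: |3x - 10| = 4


An absolute value equation |expr| = 4 gives two cases:
Case 1: 3x - 10 = 4
  3x = 14, so x = 14/3
Case 2: 3x - 10 = -4
  3x = 6, so x = 2

x = 2, x = 14/3


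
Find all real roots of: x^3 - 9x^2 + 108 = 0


Let p(x) = x^3 - 9x^2 + 108. By the rational root theorem (leading coefficient 1), any rational root is an integer divisor of 108: try ±1, ±2, ... in turn.
Test x = 1: value = 100 ≠ 0.
Test x = -1: value = 98 ≠ 0.
Test x = 2: value = 80 ≠ 0.
Test x = -2: value = 64 ≠ 0.
Test x = 3: value = 54 ≠ 0.
Test x = -3: value = 0 ✓, so (x + 3) is a factor.
Synthetic division by (x + 3): bring down 1; 1(-3) - 9 = -12; (-12)(-3) + 0 = 36; 36(-3) + 108 = 0 → quotient x^2 - 12x + 36, remainder 0.
Solve the quadratic x^2 - 12x + 36 = 0: discriminant = (-12)^2 - 4(1)(36) = 144 - 144 = 0.
Discriminant = 0, so a double root: x = 12/2 = 6.

x = -3, x = 6 (multiplicity 2)


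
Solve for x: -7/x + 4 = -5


Subtract 4 from both sides: -7/x = -9
Multiply both sides by x: -7 = -9 * x
Divide by -9: x = 7/9

x = 7/9


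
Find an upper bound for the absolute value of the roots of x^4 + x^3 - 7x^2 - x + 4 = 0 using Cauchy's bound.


Cauchy's bound: all roots r satisfy |r| <= 1 + max(|a_i/a_n|) for i = 0,...,n-1
where a_n is the leading coefficient.

Coefficients: [1, 1, -7, -1, 4]
Leading coefficient a_n = 1
Ratios |a_i/a_n|: 1, 7, 1, 4
Maximum ratio: 7
Cauchy's bound: |r| <= 1 + 7 = 8

Upper bound = 8


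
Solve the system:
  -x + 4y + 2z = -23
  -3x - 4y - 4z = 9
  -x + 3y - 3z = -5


Using Cramer's rule. Expand each determinant along the first row.
D  = (-1)*[(-4)*(-3) - (-4)*3] - 4*[(-3)*(-3) - (-4)*(-1)] + 2*[(-3)*3 - (-4)*(-1)]
  = (-1)*(24) - 4*(5) + 2*(-13) = -70
Dx = (-23)*[(-4)*(-3) - (-4)*3] - 4*[9*(-3) - (-4)*(-5)] + 2*[9*3 - (-4)*(-5)]
  = (-23)*(24) - 4*(-47) + 2*(7) = -350
Dy = (-1)*[9*(-3) - (-4)*(-5)] - (-23)*[(-3)*(-3) - (-4)*(-1)] + 2*[(-3)*(-5) - 9*(-1)]
  = (-1)*(-47) - (-23)*(5) + 2*(24) = 210
Dz = (-1)*[(-4)*(-5) - 9*3] - 4*[(-3)*(-5) - 9*(-1)] + (-23)*[(-3)*3 - (-4)*(-1)]
  = (-1)*(-7) - 4*(24) + (-23)*(-13) = 210
x = Dx/D = -350/-70 = 5, y = Dy/D = 210/-70 = -3, z = Dz/D = 210/-70 = -3
Check eq1: (-1)(5) + (4)(-3) + (2)(-3) = -23 = -23 ✓
Check eq2: (-3)(5) + (-4)(-3) + (-4)(-3) = 9 = 9 ✓
Check eq3: (-1)(5) + (3)(-3) + (-3)(-3) = -5 = -5 ✓

x = 5, y = -3, z = -3


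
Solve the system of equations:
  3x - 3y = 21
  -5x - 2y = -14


Using Cramer's rule:
Determinant D = (3)(-2) - (-5)(-3) = -6 - 15 = -21
Dx = (21)(-2) - (-14)(-3) = -42 - 42 = -84
Dy = (3)(-14) - (-5)(21) = -42 + 105 = 63
x = Dx/D = -84/-21 = 4
y = Dy/D = 63/-21 = -3

x = 4, y = -3


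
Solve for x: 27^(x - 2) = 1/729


Express both sides with the same base.
1/729 = 27^(-2)
Since the bases match, equate exponents: x - 2 = -2
So x = -2 - (-2) = 0

x = 0


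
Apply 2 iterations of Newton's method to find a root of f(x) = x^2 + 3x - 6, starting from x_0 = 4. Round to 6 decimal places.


Newton's method: x_(n+1) = x_n - f(x_n)/f'(x_n)
f(x) = x^2 + 3x - 6
f'(x) = 2x + 3

Iteration 1:
  f(4.000000) = 22.000000
  f'(4.000000) = 11.000000
  x_1 = 4.000000 - (22.000000)/(11.000000) = 2.000000

Iteration 2:
  f(2.000000) = 4.000000
  f'(2.000000) = 7.000000
  x_2 = 2.000000 - (4.000000)/(7.000000) = 1.428571

x_2 = 1.428571


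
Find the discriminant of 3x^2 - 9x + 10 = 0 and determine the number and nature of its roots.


For ax^2 + bx + c = 0, discriminant D = b^2 - 4ac
Here a = 3, b = -9, c = 10
D = (-9)^2 - 4(3)(10) = 81 - 120 = -39

D = -39 < 0
The equation has no real roots (2 complex conjugate roots).

Discriminant = -39, no real roots (2 complex conjugate roots)


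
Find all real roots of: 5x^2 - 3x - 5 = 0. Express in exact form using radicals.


Using the quadratic formula: x = (-b ± sqrt(b^2 - 4ac)) / (2a)
Here a = 5, b = -3, c = -5
Discriminant = b^2 - 4ac = (-3)^2 - 4(5)(-5) = 9 + 100 = 109
Since discriminant = 109 > 0, there are two real roots.
x = (3 ± sqrt(109)) / 10
Numerically: x ≈ 1.3440 or x ≈ -0.7440

x = (3 + sqrt(109)) / 10 or x = (3 - sqrt(109)) / 10


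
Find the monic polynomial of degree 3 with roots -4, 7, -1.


A monic polynomial with roots -4, 7, -1 is:
p(x) = (x + 4)(x - 7)(x + 1)
After multiplying by (x + 4): x + 4
After multiplying by (x - 7): x^2 - 3x - 28
After multiplying by (x + 1): x^3 - 2x^2 - 31x - 28

x^3 - 2x^2 - 31x - 28


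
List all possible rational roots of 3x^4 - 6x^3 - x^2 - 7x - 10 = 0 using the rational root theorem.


Rational root theorem: possible roots are ±p/q where:
  p divides the constant term (-10): p ∈ {1, 2, 5, 10}
  q divides the leading coefficient (3): q ∈ {1, 3}

All possible rational roots: -10, -5, -10/3, -2, -5/3, -1, -2/3, -1/3, 1/3, 2/3, 1, 5/3, 2, 10/3, 5, 10

-10, -5, -10/3, -2, -5/3, -1, -2/3, -1/3, 1/3, 2/3, 1, 5/3, 2, 10/3, 5, 10


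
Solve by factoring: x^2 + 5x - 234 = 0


We need two numbers that multiply to -234 and add to 5.
Those numbers are 18 and -13 (since 18 * (-13) = -234 and 18 + (-13) = 5).
So x^2 + 5x - 234 = (x + 18)(x - 13) = 0
Setting each factor to zero: x = -18 or x = 13

x = -18, x = 13


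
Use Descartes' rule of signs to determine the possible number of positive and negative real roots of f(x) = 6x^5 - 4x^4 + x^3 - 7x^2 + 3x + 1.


Descartes' rule of signs:

For positive roots, count sign changes in f(x) = 6x^5 - 4x^4 + x^3 - 7x^2 + 3x + 1:
Signs of coefficients: +, -, +, -, +, +
Number of sign changes: 4
Possible positive real roots: 4, 2, 0

For negative roots, examine f(-x) = -6x^5 - 4x^4 - x^3 - 7x^2 - 3x + 1:
Signs of coefficients: -, -, -, -, -, +
Number of sign changes: 1
Possible negative real roots: 1

Positive roots: 4 or 2 or 0; Negative roots: 1


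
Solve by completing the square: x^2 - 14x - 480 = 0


Start: x^2 - 14x - 480 = 0
Move constant: x^2 - 14x = 480
Half of -14 is -7, squared is 49
Add 49 to both sides: x^2 - 14x + 49 = 529
(x - 7)^2 = 529
x - 7 = ±23
x = 7 + 23 = 30 or x = 7 - 23 = -16

x = -16, x = 30


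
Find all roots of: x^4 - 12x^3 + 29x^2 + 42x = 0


The constant term is 0, so x = 0 is a root. Factor out x:
  x^3 - 12x^2 + 29x + 42 = 0
Let p(x) = x^3 - 12x^2 + 29x + 42. By the rational root theorem (leading coefficient 1), any rational root is an integer divisor of 42: try ±1, ±2, ... in turn.
Test x = 1: value = 60 ≠ 0.
Test x = -1: value = 0 ✓, so (x + 1) is a factor.
Synthetic division by (x + 1): bring down 1; 1(-1) - 12 = -13; (-13)(-1) + 29 = 42; 42(-1) + 42 = 0 → quotient x^2 - 13x + 42, remainder 0.
Solve the quadratic x^2 - 13x + 42 = 0: discriminant = (-13)^2 - 4(1)(42) = 169 - 168 = 1.
sqrt(1) = 1, so x = (13 ± 1)/2: x = 7 or x = 6.
Collecting all roots found:

x = -1, x = 0, x = 6, x = 7


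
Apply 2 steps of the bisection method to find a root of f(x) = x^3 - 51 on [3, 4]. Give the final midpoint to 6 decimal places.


f(x) = x^3 - 51
f(3) = -24 < 0
f(4) = 13 > 0

Step 1: midpoint = (3.000000 + 4.000000)/2 = 3.500000
  f(3.500000) = -8.125000
  f(mid) < 0, so root is in [3.500000, 4.000000]

Step 2: midpoint = (3.500000 + 4.000000)/2 = 3.750000
  f(3.750000) = 1.734375
  f(mid) > 0, so root is in [3.500000, 3.750000]

midpoint = 3.750000


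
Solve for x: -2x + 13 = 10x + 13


Starting with: -2x + 13 = 10x + 13
Move all x terms to left: (-2 - 10)x = 13 - 13
Simplify: -12x = 0
Divide both sides by -12: x = 0

x = 0


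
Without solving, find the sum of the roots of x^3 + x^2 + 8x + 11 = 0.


By Vieta's formulas for x^3 + bx^2 + cx + d = 0:
  r1 + r2 + r3 = -b/a = -1
  r1*r2 + r1*r3 + r2*r3 = c/a = 8
  r1*r2*r3 = -d/a = -11


Sum = -1


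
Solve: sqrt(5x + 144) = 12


Square both sides: 5x + 144 = 12^2 = 144
5x = 144 - 144 = 0
x = 0
Check: sqrt(5*0 + 144) = sqrt(144) = 12 ✓

x = 0


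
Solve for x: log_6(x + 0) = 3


Convert to exponential form: x + 0 = 6^3 = 216
x = 216 - 0 = 216
Check: log_6(216 + 0) = log_6(216) = log_6(216) = 3 ✓

x = 216


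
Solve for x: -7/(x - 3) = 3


Multiply both sides by (x - 3): -7 = 3(x - 3)
Distribute: -7 = 3x - 9
3x = -7 + 9 = 2
x = 2/3

x = 2/3


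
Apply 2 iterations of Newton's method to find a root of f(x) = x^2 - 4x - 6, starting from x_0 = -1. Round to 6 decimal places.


Newton's method: x_(n+1) = x_n - f(x_n)/f'(x_n)
f(x) = x^2 - 4x - 6
f'(x) = 2x - 4

Iteration 1:
  f(-1.000000) = -1.000000
  f'(-1.000000) = -6.000000
  x_1 = -1.000000 - (-1.000000)/(-6.000000) = -1.166667

Iteration 2:
  f(-1.166667) = 0.027778
  f'(-1.166667) = -6.333333
  x_2 = -1.166667 - (0.027778)/(-6.333333) = -1.162281

x_2 = -1.162281


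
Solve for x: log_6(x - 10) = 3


Convert to exponential form: x - 10 = 6^3 = 216
x = 216 + 10 = 226
Check: log_6(226 - 10) = log_6(216) = log_6(216) = 3 ✓

x = 226


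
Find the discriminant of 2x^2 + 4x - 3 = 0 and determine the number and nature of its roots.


For ax^2 + bx + c = 0, discriminant D = b^2 - 4ac
Here a = 2, b = 4, c = -3
D = (4)^2 - 4(2)(-3) = 16 + 24 = 40

D = 40 > 0 but not a perfect square
The equation has 2 distinct real irrational roots.

Discriminant = 40, 2 distinct real irrational roots


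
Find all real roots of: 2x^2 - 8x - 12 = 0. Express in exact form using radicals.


Using the quadratic formula: x = (-b ± sqrt(b^2 - 4ac)) / (2a)
Here a = 2, b = -8, c = -12
Discriminant = b^2 - 4ac = (-8)^2 - 4(2)(-12) = 64 + 96 = 160
Since discriminant = 160 > 0, there are two real roots.
x = (8 ± 4*sqrt(10)) / 4
Simplifying: x = 2 ± sqrt(10)
Numerically: x ≈ 5.1623 or x ≈ -1.1623

x = 2 + sqrt(10) or x = 2 - sqrt(10)


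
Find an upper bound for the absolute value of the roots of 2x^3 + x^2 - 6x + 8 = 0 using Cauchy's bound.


Cauchy's bound: all roots r satisfy |r| <= 1 + max(|a_i/a_n|) for i = 0,...,n-1
where a_n is the leading coefficient.

Coefficients: [2, 1, -6, 8]
Leading coefficient a_n = 2
Ratios |a_i/a_n|: 1/2, 3, 4
Maximum ratio: 4
Cauchy's bound: |r| <= 1 + 4 = 5

Upper bound = 5


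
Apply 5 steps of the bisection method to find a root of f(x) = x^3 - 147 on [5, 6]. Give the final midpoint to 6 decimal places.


f(x) = x^3 - 147
f(5) = -22 < 0
f(6) = 69 > 0

Step 1: midpoint = (5.000000 + 6.000000)/2 = 5.500000
  f(5.500000) = 19.375000
  f(mid) > 0, so root is in [5.000000, 5.500000]

Step 2: midpoint = (5.000000 + 5.500000)/2 = 5.250000
  f(5.250000) = -2.296875
  f(mid) < 0, so root is in [5.250000, 5.500000]

Step 3: midpoint = (5.250000 + 5.500000)/2 = 5.375000
  f(5.375000) = 8.287109
  f(mid) > 0, so root is in [5.250000, 5.375000]

Step 4: midpoint = (5.250000 + 5.375000)/2 = 5.312500
  f(5.312500) = 2.932861
  f(mid) > 0, so root is in [5.250000, 5.312500]

Step 5: midpoint = (5.250000 + 5.312500)/2 = 5.281250
  f(5.281250) = 0.302521
  f(mid) > 0, so root is in [5.250000, 5.281250]

midpoint = 5.281250


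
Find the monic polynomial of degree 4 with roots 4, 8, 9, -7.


A monic polynomial with roots 4, 8, 9, -7 is:
p(x) = (x - 4)(x - 8)(x - 9)(x + 7)
After multiplying by (x - 4): x - 4
After multiplying by (x - 8): x^2 - 12x + 32
After multiplying by (x - 9): x^3 - 21x^2 + 140x - 288
After multiplying by (x + 7): x^4 - 14x^3 - 7x^2 + 692x - 2016

x^4 - 14x^3 - 7x^2 + 692x - 2016


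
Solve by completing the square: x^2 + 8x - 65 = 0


Start: x^2 + 8x - 65 = 0
Move constant: x^2 + 8x = 65
Half of 8 is 4, squared is 16
Add 16 to both sides: x^2 + 8x + 16 = 81
(x + 4)^2 = 81
x + 4 = ±9
x = -4 + 9 = 5 or x = -4 - 9 = -13

x = -13, x = 5


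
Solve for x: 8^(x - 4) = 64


Express both sides with the same base.
64 = 8^2
Since the bases match, equate exponents: x - 4 = 2
So x = 2 - (-4) = 6

x = 6


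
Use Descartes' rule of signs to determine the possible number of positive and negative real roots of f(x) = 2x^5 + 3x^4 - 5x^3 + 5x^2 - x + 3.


Descartes' rule of signs:

For positive roots, count sign changes in f(x) = 2x^5 + 3x^4 - 5x^3 + 5x^2 - x + 3:
Signs of coefficients: +, +, -, +, -, +
Number of sign changes: 4
Possible positive real roots: 4, 2, 0

For negative roots, examine f(-x) = -2x^5 + 3x^4 + 5x^3 + 5x^2 + x + 3:
Signs of coefficients: -, +, +, +, +, +
Number of sign changes: 1
Possible negative real roots: 1

Positive roots: 4 or 2 or 0; Negative roots: 1


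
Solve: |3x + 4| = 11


An absolute value equation |expr| = 11 gives two cases:
Case 1: 3x + 4 = 11
  3x = 7, so x = 7/3
Case 2: 3x + 4 = -11
  3x = -15, so x = -5

x = -5, x = 7/3


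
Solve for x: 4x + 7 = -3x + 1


Starting with: 4x + 7 = -3x + 1
Move all x terms to left: (4 + 3)x = 1 - 7
Simplify: 7x = -6
Divide both sides by 7: x = -6/7

x = -6/7


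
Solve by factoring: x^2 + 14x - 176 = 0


We need two numbers that multiply to -176 and add to 14.
Those numbers are 22 and -8 (since 22 * (-8) = -176 and 22 + (-8) = 14).
So x^2 + 14x - 176 = (x + 22)(x - 8) = 0
Setting each factor to zero: x = -22 or x = 8

x = -22, x = 8


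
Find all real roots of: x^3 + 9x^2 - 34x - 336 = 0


Let p(x) = x^3 + 9x^2 - 34x - 336. By the rational root theorem (leading coefficient 1), any rational root is an integer divisor of 336: try ±1, ±2, ... in turn.
Test x = 1: value = -360 ≠ 0.
Test x = -1: value = -294 ≠ 0.
Test x = 2: value = -360 ≠ 0.
Test x = -2: value = -240 ≠ 0.
Test x = 3: value = -330 ≠ 0.
Test x = -3: value = -180 ≠ 0.
Test x = 4: value = -264 ≠ 0.
Test x = -4: value = -120 ≠ 0.
Test x = 6: value = 0 ✓, so (x - 6) is a factor.
Synthetic division by (x - 6): bring down 1; 1(6) + 9 = 15; 15(6) - 34 = 56; 56(6) - 336 = 0 → quotient x^2 + 15x + 56, remainder 0.
Solve the quadratic x^2 + 15x + 56 = 0: discriminant = 15^2 - 4(1)(56) = 225 - 224 = 1.
sqrt(1) = 1, so x = (-15 ± 1)/2: x = -7 or x = -8.

x = -8, x = -7, x = 6


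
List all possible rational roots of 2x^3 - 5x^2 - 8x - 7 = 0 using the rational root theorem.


Rational root theorem: possible roots are ±p/q where:
  p divides the constant term (-7): p ∈ {1, 7}
  q divides the leading coefficient (2): q ∈ {1, 2}

All possible rational roots: -7, -7/2, -1, -1/2, 1/2, 1, 7/2, 7

-7, -7/2, -1, -1/2, 1/2, 1, 7/2, 7


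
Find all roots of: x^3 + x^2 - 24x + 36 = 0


Let p(x) = x^3 + x^2 - 24x + 36. By the rational root theorem (leading coefficient 1), any rational root is an integer divisor of 36: try ±1, ±2, ... in turn.
Test x = 1: value = 14 ≠ 0.
Test x = -1: value = 60 ≠ 0.
Test x = 2: value = 0 ✓, so (x - 2) is a factor.
Synthetic division by (x - 2): bring down 1; 1(2) + 1 = 3; 3(2) - 24 = -18; (-18)(2) + 36 = 0 → quotient x^2 + 3x - 18, remainder 0.
Solve the quadratic x^2 + 3x - 18 = 0: discriminant = 3^2 - 4(1)(-18) = 9 + 72 = 81.
sqrt(81) = 9, so x = (-3 ± 9)/2: x = 3 or x = -6.
Collecting all roots found:

x = -6, x = 2, x = 3


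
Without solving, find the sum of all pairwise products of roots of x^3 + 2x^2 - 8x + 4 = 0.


By Vieta's formulas for x^3 + bx^2 + cx + d = 0:
  r1 + r2 + r3 = -b/a = -2
  r1*r2 + r1*r3 + r2*r3 = c/a = -8
  r1*r2*r3 = -d/a = -4


Sum of pairwise products = -8


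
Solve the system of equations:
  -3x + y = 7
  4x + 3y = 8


Using Cramer's rule:
Determinant D = (-3)(3) - (4)(1) = -9 - 4 = -13
Dx = (7)(3) - (8)(1) = 21 - 8 = 13
Dy = (-3)(8) - (4)(7) = -24 - 28 = -52
x = Dx/D = 13/-13 = -1
y = Dy/D = -52/-13 = 4

x = -1, y = 4


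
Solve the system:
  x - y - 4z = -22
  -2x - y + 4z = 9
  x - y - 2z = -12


Using Cramer's rule. Expand each determinant along the first row.
D  = 1*[(-1)*(-2) - 4*(-1)] - (-1)*[(-2)*(-2) - 4*1] + (-4)*[(-2)*(-1) - (-1)*1]
  = 1*(6) - (-1)*(0) + (-4)*(3) = -6
Dx = (-22)*[(-1)*(-2) - 4*(-1)] - (-1)*[9*(-2) - 4*(-12)] + (-4)*[9*(-1) - (-1)*(-12)]
  = (-22)*(6) - (-1)*(30) + (-4)*(-21) = -18
Dy = 1*[9*(-2) - 4*(-12)] - (-22)*[(-2)*(-2) - 4*1] + (-4)*[(-2)*(-12) - 9*1]
  = 1*(30) - (-22)*(0) + (-4)*(15) = -30
Dz = 1*[(-1)*(-12) - 9*(-1)] - (-1)*[(-2)*(-12) - 9*1] + (-22)*[(-2)*(-1) - (-1)*1]
  = 1*(21) - (-1)*(15) + (-22)*(3) = -30
x = Dx/D = -18/-6 = 3, y = Dy/D = -30/-6 = 5, z = Dz/D = -30/-6 = 5
Check eq1: (1)(3) + (-1)(5) + (-4)(5) = -22 = -22 ✓
Check eq2: (-2)(3) + (-1)(5) + (4)(5) = 9 = 9 ✓
Check eq3: (1)(3) + (-1)(5) + (-2)(5) = -12 = -12 ✓

x = 3, y = 5, z = 5


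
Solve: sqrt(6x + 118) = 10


Square both sides: 6x + 118 = 10^2 = 100
6x = 100 - 118 = -18
x = -3
Check: sqrt(6*(-3) + 118) = sqrt(100) = 10 ✓

x = -3


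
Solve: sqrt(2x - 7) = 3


Square both sides: 2x - 7 = 3^2 = 9
2x = 9 + 7 = 16
x = 8
Check: sqrt(2*8 - 7) = sqrt(9) = 3 ✓

x = 8


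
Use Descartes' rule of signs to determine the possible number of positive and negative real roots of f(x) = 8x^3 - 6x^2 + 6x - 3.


Descartes' rule of signs:

For positive roots, count sign changes in f(x) = 8x^3 - 6x^2 + 6x - 3:
Signs of coefficients: +, -, +, -
Number of sign changes: 3
Possible positive real roots: 3, 1

For negative roots, examine f(-x) = -8x^3 - 6x^2 - 6x - 3:
Signs of coefficients: -, -, -, -
Number of sign changes: 0
Possible negative real roots: 0

Positive roots: 3 or 1; Negative roots: 0


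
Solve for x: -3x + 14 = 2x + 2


Starting with: -3x + 14 = 2x + 2
Move all x terms to left: (-3 - 2)x = 2 - 14
Simplify: -5x = -12
Divide both sides by -5: x = 12/5

x = 12/5


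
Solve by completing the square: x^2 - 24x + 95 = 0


Start: x^2 - 24x + 95 = 0
Move constant: x^2 - 24x = -95
Half of -24 is -12, squared is 144
Add 144 to both sides: x^2 - 24x + 144 = 49
(x - 12)^2 = 49
x - 12 = ±7
x = 12 + 7 = 19 or x = 12 - 7 = 5

x = 5, x = 19


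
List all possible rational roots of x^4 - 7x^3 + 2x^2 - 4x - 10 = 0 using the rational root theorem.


Rational root theorem: possible roots are ±p/q where:
  p divides the constant term (-10): p ∈ {1, 2, 5, 10}
  q divides the leading coefficient (1): q ∈ {1}

All possible rational roots: -10, -5, -2, -1, 1, 2, 5, 10

-10, -5, -2, -1, 1, 2, 5, 10


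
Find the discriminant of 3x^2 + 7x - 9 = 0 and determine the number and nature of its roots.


For ax^2 + bx + c = 0, discriminant D = b^2 - 4ac
Here a = 3, b = 7, c = -9
D = (7)^2 - 4(3)(-9) = 49 + 108 = 157

D = 157 > 0 but not a perfect square
The equation has 2 distinct real irrational roots.

Discriminant = 157, 2 distinct real irrational roots


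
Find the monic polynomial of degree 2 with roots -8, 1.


A monic polynomial with roots -8, 1 is:
p(x) = (x + 8)(x - 1)
After multiplying by (x + 8): x + 8
After multiplying by (x - 1): x^2 + 7x - 8

x^2 + 7x - 8


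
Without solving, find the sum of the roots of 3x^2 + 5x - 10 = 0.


By Vieta's formulas for ax^2 + bx + c = 0:
  Sum of roots = -b/a
  Product of roots = c/a

Here a = 3, b = 5, c = -10
Sum = -(5)/3 = -5/3
Product = -10/3 = -10/3

Sum = -5/3


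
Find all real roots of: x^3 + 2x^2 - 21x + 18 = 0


Let p(x) = x^3 + 2x^2 - 21x + 18. By the rational root theorem (leading coefficient 1), any rational root is an integer divisor of 18: try ±1, ±2, ... in turn.
Test x = 1: value = 0 ✓, so (x - 1) is a factor.
Synthetic division by (x - 1): bring down 1; 1(1) + 2 = 3; 3(1) - 21 = -18; (-18)(1) + 18 = 0 → quotient x^2 + 3x - 18, remainder 0.
Solve the quadratic x^2 + 3x - 18 = 0: discriminant = 3^2 - 4(1)(-18) = 9 + 72 = 81.
sqrt(81) = 9, so x = (-3 ± 9)/2: x = 3 or x = -6.

x = -6, x = 1, x = 3


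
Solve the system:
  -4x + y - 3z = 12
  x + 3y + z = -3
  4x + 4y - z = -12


Using Cramer's rule. Expand each determinant along the first row.
D  = (-4)*[3*(-1) - 1*4] - 1*[1*(-1) - 1*4] + (-3)*[1*4 - 3*4]
  = (-4)*(-7) - 1*(-5) + (-3)*(-8) = 57
Dx = 12*[3*(-1) - 1*4] - 1*[(-3)*(-1) - 1*(-12)] + (-3)*[(-3)*4 - 3*(-12)]
  = 12*(-7) - 1*(15) + (-3)*(24) = -171
Dy = (-4)*[(-3)*(-1) - 1*(-12)] - 12*[1*(-1) - 1*4] + (-3)*[1*(-12) - (-3)*4]
  = (-4)*(15) - 12*(-5) + (-3)*(0) = 0
Dz = (-4)*[3*(-12) - (-3)*4] - 1*[1*(-12) - (-3)*4] + 12*[1*4 - 3*4]
  = (-4)*(-24) - 1*(0) + 12*(-8) = 0
x = Dx/D = -171/57 = -3, y = Dy/D = 0/57 = 0, z = Dz/D = 0/57 = 0
Check eq1: (-4)(-3) + (1)(0) + (-3)(0) = 12 = 12 ✓
Check eq2: (1)(-3) + (3)(0) + (1)(0) = -3 = -3 ✓
Check eq3: (4)(-3) + (4)(0) + (-1)(0) = -12 = -12 ✓

x = -3, y = 0, z = 0


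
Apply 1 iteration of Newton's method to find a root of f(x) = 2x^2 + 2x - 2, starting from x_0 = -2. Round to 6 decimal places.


Newton's method: x_(n+1) = x_n - f(x_n)/f'(x_n)
f(x) = 2x^2 + 2x - 2
f'(x) = 4x + 2

Iteration 1:
  f(-2.000000) = 2.000000
  f'(-2.000000) = -6.000000
  x_1 = -2.000000 - (2.000000)/(-6.000000) = -1.666667

x_1 = -1.666667


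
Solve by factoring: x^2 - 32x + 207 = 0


We need two numbers that multiply to 207 and add to -32.
Those numbers are -9 and -23 (since (-9) * (-23) = 207 and (-9) + (-23) = -32).
So x^2 - 32x + 207 = (x - 9)(x - 23) = 0
Setting each factor to zero: x = 9 or x = 23

x = 9, x = 23


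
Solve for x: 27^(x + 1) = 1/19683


Express both sides with the same base.
1/19683 = 27^(-3)
Since the bases match, equate exponents: x + 1 = -3
So x = -3 - (1) = -4

x = -4


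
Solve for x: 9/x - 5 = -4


Subtract -5 from both sides: 9/x = 1
Multiply both sides by x: 9 = 1 * x
Divide by 1: x = 9

x = 9


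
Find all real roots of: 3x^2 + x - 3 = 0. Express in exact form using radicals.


Using the quadratic formula: x = (-b ± sqrt(b^2 - 4ac)) / (2a)
Here a = 3, b = 1, c = -3
Discriminant = b^2 - 4ac = 1^2 - 4(3)(-3) = 1 + 36 = 37
Since discriminant = 37 > 0, there are two real roots.
x = (-1 ± sqrt(37)) / 6
Numerically: x ≈ 0.8471 or x ≈ -1.1805

x = (-1 + sqrt(37)) / 6 or x = (-1 - sqrt(37)) / 6


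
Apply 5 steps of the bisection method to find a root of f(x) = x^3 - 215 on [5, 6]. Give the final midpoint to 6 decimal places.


f(x) = x^3 - 215
f(5) = -90 < 0
f(6) = 1 > 0

Step 1: midpoint = (5.000000 + 6.000000)/2 = 5.500000
  f(5.500000) = -48.625000
  f(mid) < 0, so root is in [5.500000, 6.000000]

Step 2: midpoint = (5.500000 + 6.000000)/2 = 5.750000
  f(5.750000) = -24.890625
  f(mid) < 0, so root is in [5.750000, 6.000000]

Step 3: midpoint = (5.750000 + 6.000000)/2 = 5.875000
  f(5.875000) = -12.220703
  f(mid) < 0, so root is in [5.875000, 6.000000]

Step 4: midpoint = (5.875000 + 6.000000)/2 = 5.937500
  f(5.937500) = -5.679932
  f(mid) < 0, so root is in [5.937500, 6.000000]

Step 5: midpoint = (5.937500 + 6.000000)/2 = 5.968750
  f(5.968750) = -2.357452
  f(mid) < 0, so root is in [5.968750, 6.000000]

midpoint = 5.968750


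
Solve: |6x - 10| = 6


An absolute value equation |expr| = 6 gives two cases:
Case 1: 6x - 10 = 6
  6x = 16, so x = 8/3
Case 2: 6x - 10 = -6
  6x = 4, so x = 2/3

x = 2/3, x = 8/3


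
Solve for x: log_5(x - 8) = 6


Convert to exponential form: x - 8 = 5^6 = 15625
x = 15625 + 8 = 15633
Check: log_5(15633 - 8) = log_5(15625) = log_5(15625) = 6 ✓

x = 15633


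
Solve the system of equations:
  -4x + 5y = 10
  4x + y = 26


Using Cramer's rule:
Determinant D = (-4)(1) - (4)(5) = -4 - 20 = -24
Dx = (10)(1) - (26)(5) = 10 - 130 = -120
Dy = (-4)(26) - (4)(10) = -104 - 40 = -144
x = Dx/D = -120/-24 = 5
y = Dy/D = -144/-24 = 6

x = 5, y = 6


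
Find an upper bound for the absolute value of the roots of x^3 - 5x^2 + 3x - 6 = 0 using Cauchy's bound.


Cauchy's bound: all roots r satisfy |r| <= 1 + max(|a_i/a_n|) for i = 0,...,n-1
where a_n is the leading coefficient.

Coefficients: [1, -5, 3, -6]
Leading coefficient a_n = 1
Ratios |a_i/a_n|: 5, 3, 6
Maximum ratio: 6
Cauchy's bound: |r| <= 1 + 6 = 7

Upper bound = 7


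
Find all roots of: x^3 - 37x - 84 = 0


Let p(x) = x^3 - 37x - 84. By the rational root theorem (leading coefficient 1), any rational root is an integer divisor of 84: try ±1, ±2, ... in turn.
Test x = 1: value = -120 ≠ 0.
Test x = -1: value = -48 ≠ 0.
Test x = 2: value = -150 ≠ 0.
Test x = -2: value = -18 ≠ 0.
Test x = 3: value = -168 ≠ 0.
Test x = -3: value = 0 ✓, so (x + 3) is a factor.
Synthetic division by (x + 3): bring down 1; 1(-3) + 0 = -3; (-3)(-3) - 37 = -28; (-28)(-3) - 84 = 0 → quotient x^2 - 3x - 28, remainder 0.
Solve the quadratic x^2 - 3x - 28 = 0: discriminant = (-3)^2 - 4(1)(-28) = 9 + 112 = 121.
sqrt(121) = 11, so x = (3 ± 11)/2: x = 7 or x = -4.
Collecting all roots found:

x = -4, x = -3, x = 7


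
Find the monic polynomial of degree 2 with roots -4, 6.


A monic polynomial with roots -4, 6 is:
p(x) = (x + 4)(x - 6)
After multiplying by (x + 4): x + 4
After multiplying by (x - 6): x^2 - 2x - 24

x^2 - 2x - 24


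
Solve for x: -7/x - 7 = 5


Subtract -7 from both sides: -7/x = 12
Multiply both sides by x: -7 = 12 * x
Divide by 12: x = -7/12

x = -7/12


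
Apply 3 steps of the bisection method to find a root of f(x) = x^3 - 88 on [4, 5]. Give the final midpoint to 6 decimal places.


f(x) = x^3 - 88
f(4) = -24 < 0
f(5) = 37 > 0

Step 1: midpoint = (4.000000 + 5.000000)/2 = 4.500000
  f(4.500000) = 3.125000
  f(mid) > 0, so root is in [4.000000, 4.500000]

Step 2: midpoint = (4.000000 + 4.500000)/2 = 4.250000
  f(4.250000) = -11.234375
  f(mid) < 0, so root is in [4.250000, 4.500000]

Step 3: midpoint = (4.250000 + 4.500000)/2 = 4.375000
  f(4.375000) = -4.259766
  f(mid) < 0, so root is in [4.375000, 4.500000]

midpoint = 4.375000


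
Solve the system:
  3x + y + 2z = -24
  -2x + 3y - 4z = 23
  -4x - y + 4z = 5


Using Cramer's rule. Expand each determinant along the first row.
D  = 3*[3*4 - (-4)*(-1)] - 1*[(-2)*4 - (-4)*(-4)] + 2*[(-2)*(-1) - 3*(-4)]
  = 3*(8) - 1*(-24) + 2*(14) = 76
Dx = (-24)*[3*4 - (-4)*(-1)] - 1*[23*4 - (-4)*5] + 2*[23*(-1) - 3*5]
  = (-24)*(8) - 1*(112) + 2*(-38) = -380
Dy = 3*[23*4 - (-4)*5] - (-24)*[(-2)*4 - (-4)*(-4)] + 2*[(-2)*5 - 23*(-4)]
  = 3*(112) - (-24)*(-24) + 2*(82) = -76
Dz = 3*[3*5 - 23*(-1)] - 1*[(-2)*5 - 23*(-4)] + (-24)*[(-2)*(-1) - 3*(-4)]
  = 3*(38) - 1*(82) + (-24)*(14) = -304
x = Dx/D = -380/76 = -5, y = Dy/D = -76/76 = -1, z = Dz/D = -304/76 = -4
Check eq1: (3)(-5) + (1)(-1) + (2)(-4) = -24 = -24 ✓
Check eq2: (-2)(-5) + (3)(-1) + (-4)(-4) = 23 = 23 ✓
Check eq3: (-4)(-5) + (-1)(-1) + (4)(-4) = 5 = 5 ✓

x = -5, y = -1, z = -4
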